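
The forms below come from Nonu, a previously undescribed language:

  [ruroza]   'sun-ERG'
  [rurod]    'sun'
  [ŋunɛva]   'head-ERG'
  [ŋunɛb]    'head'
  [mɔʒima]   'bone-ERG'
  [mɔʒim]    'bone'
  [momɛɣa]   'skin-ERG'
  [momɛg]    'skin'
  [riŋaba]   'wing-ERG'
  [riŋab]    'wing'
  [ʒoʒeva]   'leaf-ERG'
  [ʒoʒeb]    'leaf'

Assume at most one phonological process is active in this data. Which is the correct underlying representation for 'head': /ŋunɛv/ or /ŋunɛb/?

/ŋunɛv/

In [ŋunɛva] and [ŋunɛb] the final segment of 'head' alternates: [v] ~ [b].
If /b/ were underlying and a rule turned it into [v] before the ERG suffix, 'wing' would also alternate; but it has [b] in both [riŋaba] and [riŋab].
Therefore /v/ is basic and [b] is derived by word-final hardening (voiced fricatives become stops word-finally).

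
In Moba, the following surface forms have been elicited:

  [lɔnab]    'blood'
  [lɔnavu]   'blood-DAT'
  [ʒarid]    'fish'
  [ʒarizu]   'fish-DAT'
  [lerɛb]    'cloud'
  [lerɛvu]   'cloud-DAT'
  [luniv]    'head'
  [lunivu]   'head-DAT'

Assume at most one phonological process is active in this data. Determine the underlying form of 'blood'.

The stem for 'blood' ends in [b] in [lɔnab] but [v] in [lɔnavu].
Compare 'head', with invariant [v] in [luniv] and [lunivu]: an analysis with underlying /v/ and a rule producing [b] in isolation would wrongly predict alternation here too.
Therefore /b/ is basic and [v] is derived by intervocalic spirantization (voiced stops become fricatives between vowels).
The underlying form of 'blood' is therefore /lɔnab/.

/lɔnab/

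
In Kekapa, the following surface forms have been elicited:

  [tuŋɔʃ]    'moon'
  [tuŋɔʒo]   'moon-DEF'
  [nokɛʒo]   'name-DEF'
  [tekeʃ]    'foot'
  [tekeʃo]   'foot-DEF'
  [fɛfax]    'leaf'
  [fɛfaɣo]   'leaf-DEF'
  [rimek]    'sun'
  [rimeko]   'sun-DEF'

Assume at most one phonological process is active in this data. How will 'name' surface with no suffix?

'moon' shows [ʃ] ~ [ʒ] at the end of the stem ([tuŋɔʃ] vs [tuŋɔʒo]).
If /ʃ/ were underlying and a rule turned it into [ʒ] before the DEF suffix, 'foot' would also alternate; but it has [ʃ] in both [tekeʃ] and [tekeʃo].
The underlying segment must be /ʒ/; voiced obstruents become voiceless word-finally, yielding [ʃ] there.
From [nokɛʒo] the stem 'name' is /nokɛʒ/; word-finally this yields [nokɛʃ].

[nokɛʃ]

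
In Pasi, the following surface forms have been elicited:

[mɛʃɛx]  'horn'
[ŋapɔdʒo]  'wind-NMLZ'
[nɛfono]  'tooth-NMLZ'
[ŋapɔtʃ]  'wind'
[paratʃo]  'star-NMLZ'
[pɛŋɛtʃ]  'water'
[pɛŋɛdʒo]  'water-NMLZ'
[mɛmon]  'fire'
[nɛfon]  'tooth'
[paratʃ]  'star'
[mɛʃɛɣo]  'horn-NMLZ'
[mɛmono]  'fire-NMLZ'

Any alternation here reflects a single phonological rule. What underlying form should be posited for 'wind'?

The root 'wind' surfaces as [ŋapɔdʒo] and [ŋapɔtʃ], with a stem-final [dʒ] ~ [tʃ] alternation.
If /tʃ/ were underlying and a rule turned it into [dʒ] before the NMLZ suffix, 'star' would also alternate; but it has [tʃ] in both [paratʃo] and [paratʃ].
The underlying segment must be /dʒ/; voiced obstruents become voiceless word-finally, yielding [tʃ] there.
The underlying form of 'wind' is therefore /ŋapɔdʒ/.

/ŋapɔdʒ/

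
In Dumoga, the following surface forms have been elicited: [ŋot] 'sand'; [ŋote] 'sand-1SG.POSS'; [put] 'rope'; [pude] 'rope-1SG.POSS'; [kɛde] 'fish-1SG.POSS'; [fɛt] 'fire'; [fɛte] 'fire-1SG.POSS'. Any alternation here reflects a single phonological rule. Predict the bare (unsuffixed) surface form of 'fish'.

[kɛt]

The root 'rope' surfaces as [put] and [pude], with a stem-final [t] ~ [d] alternation.
Compare 'sand', with invariant [t] in [ŋot] and [ŋote]: an analysis with underlying /t/ and a rule producing [d] before the 1SG.POSS suffix would wrongly predict alternation here too.
The underlying segment must be /d/; voiced obstruents become voiceless word-finally, yielding [t] there.
From [kɛde] the stem 'fish' is /kɛd/; word-finally this yields [kɛt].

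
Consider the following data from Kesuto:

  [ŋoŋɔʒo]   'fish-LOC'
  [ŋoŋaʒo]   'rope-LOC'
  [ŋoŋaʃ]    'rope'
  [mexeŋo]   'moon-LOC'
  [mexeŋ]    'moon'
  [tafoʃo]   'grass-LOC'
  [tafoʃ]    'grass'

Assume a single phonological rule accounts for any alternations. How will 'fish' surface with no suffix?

[ŋoŋɔʃ]

The root 'rope' surfaces as [ŋoŋaʒo] and [ŋoŋaʃ], with a stem-final [ʒ] ~ [ʃ] alternation.
Compare 'grass', with invariant [ʃ] in [tafoʃo] and [tafoʃ]: an analysis with underlying /ʃ/ and a rule producing [ʒ] before the LOC suffix would wrongly predict alternation here too.
So /ʒ/ is underlying, and a rule of word-final obstruent devoicing — voiced obstruents become voiceless word-finally — gives [ʃ].
From [ŋoŋɔʒo] the stem 'fish' is /ŋoŋɔʒ/; word-finally this yields [ŋoŋɔʃ].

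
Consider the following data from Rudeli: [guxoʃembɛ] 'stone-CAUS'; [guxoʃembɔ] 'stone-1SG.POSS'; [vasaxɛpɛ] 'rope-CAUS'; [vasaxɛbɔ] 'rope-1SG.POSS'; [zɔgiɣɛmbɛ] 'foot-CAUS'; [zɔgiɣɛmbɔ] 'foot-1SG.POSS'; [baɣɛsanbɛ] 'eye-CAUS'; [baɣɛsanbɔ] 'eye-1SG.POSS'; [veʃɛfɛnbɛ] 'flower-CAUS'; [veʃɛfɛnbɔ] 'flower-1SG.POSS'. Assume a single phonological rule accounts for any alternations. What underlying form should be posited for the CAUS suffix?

The CAUS morpheme has two allomorphs, [-bɛ] and [-pɛ].
By contrast the 1SG.POSS suffix keeps its initial [b] throughout — that segment must be underlying.
So the underlying form is /-pɛ/, and voiceless stops become voiced after a nasal.

/-pɛ/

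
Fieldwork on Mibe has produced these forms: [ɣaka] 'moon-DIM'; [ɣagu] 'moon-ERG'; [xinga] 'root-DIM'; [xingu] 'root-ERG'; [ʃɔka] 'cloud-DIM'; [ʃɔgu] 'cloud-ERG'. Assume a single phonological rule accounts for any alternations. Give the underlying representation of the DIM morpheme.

The DIM suffix surfaces as [-ga] and [-ka], depending on the final segment of the stem.
By contrast the ERG suffix keeps its initial [g] throughout — that segment must be underlying.
So the underlying form is /-ka/, and voiceless stops become voiced after a nasal.

/-ka/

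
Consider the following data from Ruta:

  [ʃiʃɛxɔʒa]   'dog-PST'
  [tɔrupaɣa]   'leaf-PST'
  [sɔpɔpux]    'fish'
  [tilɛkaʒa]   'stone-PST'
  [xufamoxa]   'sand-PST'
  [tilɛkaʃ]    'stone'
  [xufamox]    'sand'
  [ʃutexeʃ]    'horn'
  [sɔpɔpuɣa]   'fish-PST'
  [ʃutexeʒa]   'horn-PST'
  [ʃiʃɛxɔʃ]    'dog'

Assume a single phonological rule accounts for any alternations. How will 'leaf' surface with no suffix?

[tɔrupax]

'fish' shows [x] ~ [ɣ] at the end of the stem ([sɔpɔpux] vs [sɔpɔpuɣa]).
If /x/ were underlying and a rule turned it into [ɣ] before the PST suffix, 'sand' would also alternate; but it has [x] in both [xufamox] and [xufamoxa].
The alternation reflects word-final obstruent devoicing: voiced obstruents become voiceless word-finally. /ɣ/ is underlying.
The one attested form of 'leaf', [tɔrupaɣa], shows underlying /tɔrupaɣ/. Applying the same rule word-finally gives [tɔrupax].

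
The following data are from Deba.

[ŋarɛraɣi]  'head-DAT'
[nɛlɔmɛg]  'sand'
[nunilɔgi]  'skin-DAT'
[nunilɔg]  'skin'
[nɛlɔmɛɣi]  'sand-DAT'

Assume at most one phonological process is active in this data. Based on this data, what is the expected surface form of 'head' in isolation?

'sand' shows [ɣ] ~ [g] at the end of the stem ([nɛlɔmɛɣi] vs [nɛlɔmɛg]).
But 'skin' keeps [g] in both environments ([nunilɔgi], [nunilɔg]), so there is no rule changing /g/ to [ɣ] before the DAT suffix.
So /ɣ/ is underlying, and a rule of word-final hardening — voiced fricatives become stops word-finally — gives [g].
From [ŋarɛraɣi] the stem 'head' is /ŋarɛraɣ/; word-finally this yields [ŋarɛrag].

[ŋarɛrag]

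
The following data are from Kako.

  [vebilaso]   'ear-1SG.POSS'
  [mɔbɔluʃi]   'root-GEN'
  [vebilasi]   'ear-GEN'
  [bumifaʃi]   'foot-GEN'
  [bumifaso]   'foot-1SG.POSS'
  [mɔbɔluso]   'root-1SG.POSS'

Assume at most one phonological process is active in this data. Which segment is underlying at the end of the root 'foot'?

/ʃ/

The stem for 'foot' ends in [ʃ] in [bumifaʃi] but [s] in [bumifaso].
Compare 'ear', with invariant [s] in [vebilasi] and [vebilaso]: an analysis with underlying /s/ and a rule producing [ʃ] before the GEN suffix would wrongly predict alternation here too.
So /ʃ/ is underlying, and a rule of depalatalization — palato-alveolar /ʃ/ becomes [s] when no front vowel follows — gives [s].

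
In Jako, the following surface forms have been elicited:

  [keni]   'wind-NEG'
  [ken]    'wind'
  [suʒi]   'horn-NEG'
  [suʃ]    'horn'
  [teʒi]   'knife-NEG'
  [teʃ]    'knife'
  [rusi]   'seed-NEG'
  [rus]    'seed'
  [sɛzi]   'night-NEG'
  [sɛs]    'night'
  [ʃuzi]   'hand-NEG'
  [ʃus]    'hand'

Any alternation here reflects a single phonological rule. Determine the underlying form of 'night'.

/sɛz/

The root 'night' surfaces as [sɛzi] and [sɛs], with a stem-final [z] ~ [s] alternation.
Compare 'seed', with invariant [s] in [rusi] and [rus]: an analysis with underlying /s/ and a rule producing [z] before the NEG suffix would wrongly predict alternation here too.
Therefore /z/ is basic and [s] is derived by word-final obstruent devoicing (voiced obstruents become voiceless word-finally).
Hence 'night' is /sɛz/ underlyingly.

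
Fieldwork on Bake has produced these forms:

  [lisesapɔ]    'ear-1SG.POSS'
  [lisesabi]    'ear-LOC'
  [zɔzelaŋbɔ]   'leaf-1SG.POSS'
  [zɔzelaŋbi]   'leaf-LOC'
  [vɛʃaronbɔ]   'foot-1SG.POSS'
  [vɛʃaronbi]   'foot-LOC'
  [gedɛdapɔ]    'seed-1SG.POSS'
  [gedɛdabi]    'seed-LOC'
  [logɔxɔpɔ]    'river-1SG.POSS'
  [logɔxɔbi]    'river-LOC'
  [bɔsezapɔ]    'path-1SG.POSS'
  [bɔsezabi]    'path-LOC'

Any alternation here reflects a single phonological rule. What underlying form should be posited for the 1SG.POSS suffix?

The 1SG.POSS suffix surfaces as [-bɔ] and [-pɔ], depending on the final segment of the stem.
By contrast the LOC suffix keeps its initial [b] throughout — that segment must be underlying.
So the underlying form is /-pɔ/, and voiceless stops become voiced after a nasal.

/-pɔ/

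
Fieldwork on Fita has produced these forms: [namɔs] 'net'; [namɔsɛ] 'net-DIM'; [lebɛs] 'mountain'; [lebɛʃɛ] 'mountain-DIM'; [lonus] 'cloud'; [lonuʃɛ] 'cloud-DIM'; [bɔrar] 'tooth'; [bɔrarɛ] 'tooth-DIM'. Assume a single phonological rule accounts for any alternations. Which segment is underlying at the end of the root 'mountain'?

/ʃ/

In [lebɛs] and [lebɛʃɛ] the final segment of 'mountain' alternates: [s] ~ [ʃ].
Compare 'net', with invariant [s] in [namɔs] and [namɔsɛ]: an analysis with underlying /s/ and a rule producing [ʃ] before the DIM suffix would wrongly predict alternation here too.
The underlying segment must be /ʃ/; palato-alveolar /ʃ/ becomes [s] when no front vowel follows, yielding [s] there.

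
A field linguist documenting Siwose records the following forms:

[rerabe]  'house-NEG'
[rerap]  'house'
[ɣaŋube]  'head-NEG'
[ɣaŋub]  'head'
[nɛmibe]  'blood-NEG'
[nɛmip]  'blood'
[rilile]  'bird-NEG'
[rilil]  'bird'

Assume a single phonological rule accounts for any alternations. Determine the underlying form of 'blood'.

'blood' shows [b] ~ [p] at the end of the stem ([nɛmibe] vs [nɛmip]).
Compare 'head', with invariant [b] in [ɣaŋube] and [ɣaŋub]: an analysis with underlying /b/ and a rule producing [p] in isolation would wrongly predict alternation here too.
Therefore /p/ is basic and [b] is derived by intervocalic voicing (voiceless stops become voiced between vowels).

/nɛmip/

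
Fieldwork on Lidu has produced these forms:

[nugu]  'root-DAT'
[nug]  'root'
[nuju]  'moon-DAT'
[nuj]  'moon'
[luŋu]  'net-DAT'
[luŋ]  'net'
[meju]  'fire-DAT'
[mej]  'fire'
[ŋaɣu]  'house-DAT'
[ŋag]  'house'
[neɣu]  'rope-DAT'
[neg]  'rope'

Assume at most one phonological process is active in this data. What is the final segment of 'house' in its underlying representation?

In [ŋaɣu] and [ŋag] the final segment of 'house' alternates: [ɣ] ~ [g].
Compare 'root', with invariant [g] in [nugu] and [nug]: an analysis with underlying /g/ and a rule producing [ɣ] before the DAT suffix would wrongly predict alternation here too.
The alternation reflects word-final hardening: voiced fricatives become stops word-finally. /ɣ/ is underlying.

/ɣ/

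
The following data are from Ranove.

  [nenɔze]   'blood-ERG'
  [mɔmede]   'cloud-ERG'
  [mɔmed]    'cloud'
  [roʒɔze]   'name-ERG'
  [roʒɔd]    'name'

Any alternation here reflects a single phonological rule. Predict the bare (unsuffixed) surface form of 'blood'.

The stem for 'name' ends in [z] in [roʒɔze] but [d] in [roʒɔd].
If /d/ were underlying and a rule turned it into [z] before the ERG suffix, 'cloud' would also alternate; but it has [d] in both [mɔmede] and [mɔmed].
Therefore /z/ is basic and [d] is derived by word-final hardening (voiced fricatives become stops word-finally).
From [nenɔze] the stem 'blood' is /nenɔz/; word-finally this yields [nenɔd].

[nenɔd]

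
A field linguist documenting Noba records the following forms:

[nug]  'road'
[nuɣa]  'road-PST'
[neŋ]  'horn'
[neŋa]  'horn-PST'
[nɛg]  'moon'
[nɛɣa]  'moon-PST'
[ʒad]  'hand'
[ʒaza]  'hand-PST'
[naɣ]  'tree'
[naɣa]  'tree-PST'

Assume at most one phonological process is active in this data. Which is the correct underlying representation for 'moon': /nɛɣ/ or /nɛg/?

/nɛg/

In [nɛg] and [nɛɣa] the final segment of 'moon' alternates: [g] ~ [ɣ].
The stem 'tree' ([naɣ], [naɣa]) shows [ɣ] unchanged in both environments, so [ɣ] cannot be basic with [g] derived in isolation.
The alternation reflects intervocalic spirantization: voiced stops become fricatives between vowels. /g/ is underlying.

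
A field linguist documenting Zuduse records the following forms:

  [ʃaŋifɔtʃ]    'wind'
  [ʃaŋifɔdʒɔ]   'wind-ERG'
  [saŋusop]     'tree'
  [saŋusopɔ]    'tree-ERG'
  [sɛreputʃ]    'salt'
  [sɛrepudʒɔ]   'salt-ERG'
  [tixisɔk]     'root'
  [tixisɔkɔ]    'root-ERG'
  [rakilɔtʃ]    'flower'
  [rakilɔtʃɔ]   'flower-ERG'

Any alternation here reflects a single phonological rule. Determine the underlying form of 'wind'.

/ʃaŋifɔdʒ/

The root 'wind' surfaces as [ʃaŋifɔtʃ] and [ʃaŋifɔdʒɔ], with a stem-final [tʃ] ~ [dʒ] alternation.
The stem 'flower' ([rakilɔtʃ], [rakilɔtʃɔ]) shows [tʃ] unchanged in both environments, so [tʃ] cannot be basic with [dʒ] derived before the ERG suffix.
Therefore /dʒ/ is basic and [tʃ] is derived by word-final obstruent devoicing (voiced obstruents become voiceless word-finally).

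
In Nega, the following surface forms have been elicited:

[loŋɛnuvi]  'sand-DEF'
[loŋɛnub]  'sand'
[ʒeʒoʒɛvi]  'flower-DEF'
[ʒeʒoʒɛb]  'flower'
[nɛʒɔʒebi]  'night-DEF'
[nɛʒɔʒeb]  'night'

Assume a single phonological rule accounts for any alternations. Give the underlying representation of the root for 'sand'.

In [loŋɛnuvi] and [loŋɛnub] the final segment of 'sand' alternates: [v] ~ [b].
If /b/ were underlying and a rule turned it into [v] before the DEF suffix, 'night' would also alternate; but it has [b] in both [nɛʒɔʒebi] and [nɛʒɔʒeb].
The underlying segment must be /v/; voiced fricatives become stops word-finally, yielding [b] there.

/loŋɛnuv/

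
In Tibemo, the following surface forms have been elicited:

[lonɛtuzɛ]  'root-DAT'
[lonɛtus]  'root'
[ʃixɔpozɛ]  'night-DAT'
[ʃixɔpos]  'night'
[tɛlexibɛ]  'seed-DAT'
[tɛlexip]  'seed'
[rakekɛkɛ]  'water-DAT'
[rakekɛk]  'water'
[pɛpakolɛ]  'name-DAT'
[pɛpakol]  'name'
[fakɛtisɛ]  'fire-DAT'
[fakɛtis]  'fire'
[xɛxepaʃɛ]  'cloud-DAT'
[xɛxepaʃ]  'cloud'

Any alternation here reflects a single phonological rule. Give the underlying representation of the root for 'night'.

The root 'night' surfaces as [ʃixɔpozɛ] and [ʃixɔpos], with a stem-final [z] ~ [s] alternation.
Compare 'fire', with invariant [s] in [fakɛtisɛ] and [fakɛtis]: an analysis with underlying /s/ and a rule producing [z] before the DAT suffix would wrongly predict alternation here too.
The underlying segment must be /z/; voiced obstruents become voiceless word-finally, yielding [s] there.
The underlying form of 'night' is therefore /ʃixɔpoz/.

/ʃixɔpoz/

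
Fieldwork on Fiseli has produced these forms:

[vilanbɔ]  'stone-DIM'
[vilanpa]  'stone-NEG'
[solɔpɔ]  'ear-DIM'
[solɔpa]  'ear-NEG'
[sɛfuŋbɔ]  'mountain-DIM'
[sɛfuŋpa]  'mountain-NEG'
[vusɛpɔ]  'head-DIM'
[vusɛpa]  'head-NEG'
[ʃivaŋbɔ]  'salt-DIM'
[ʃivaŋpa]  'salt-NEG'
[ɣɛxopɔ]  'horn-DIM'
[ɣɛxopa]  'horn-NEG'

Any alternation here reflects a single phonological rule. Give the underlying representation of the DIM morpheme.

/-bɔ/

The DIM morpheme has two allomorphs, [-bɔ] and [-pɔ].
The NEG suffix, which begins with [p], is invariant after every stem; so [p] is not altered by any rule here.
So the underlying form is /-bɔ/, and voiced stops become voiceless after a vowel.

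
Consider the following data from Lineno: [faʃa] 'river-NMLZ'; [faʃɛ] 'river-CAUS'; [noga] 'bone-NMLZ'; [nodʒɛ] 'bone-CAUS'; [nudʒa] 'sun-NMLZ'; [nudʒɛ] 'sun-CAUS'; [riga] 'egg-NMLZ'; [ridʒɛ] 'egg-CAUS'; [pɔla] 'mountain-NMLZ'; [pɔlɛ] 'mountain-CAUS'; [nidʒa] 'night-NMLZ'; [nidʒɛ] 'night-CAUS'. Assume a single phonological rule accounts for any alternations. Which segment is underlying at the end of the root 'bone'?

'bone' shows [g] ~ [dʒ] at the end of the stem ([noga] vs [nodʒɛ]).
Compare 'night', with invariant [dʒ] in [nidʒa] and [nidʒɛ]: an analysis with underlying /dʒ/ and a rule producing [g] before the NMLZ suffix would wrongly predict alternation here too.
The underlying segment must be /g/; /g/ becomes palato-alveolar [dʒ] before a front vowel, yielding [dʒ] there.

/g/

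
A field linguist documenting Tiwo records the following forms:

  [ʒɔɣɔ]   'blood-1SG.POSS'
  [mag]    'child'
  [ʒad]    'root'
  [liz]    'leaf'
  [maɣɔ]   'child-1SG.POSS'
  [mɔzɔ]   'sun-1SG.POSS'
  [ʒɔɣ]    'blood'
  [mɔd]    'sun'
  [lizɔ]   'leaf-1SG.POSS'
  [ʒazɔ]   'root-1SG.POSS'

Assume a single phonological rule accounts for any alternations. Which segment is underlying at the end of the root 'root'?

The stem for 'root' ends in [d] in [ʒad] but [z] in [ʒazɔ].
If /z/ were underlying and a rule turned it into [d] in isolation, 'leaf' would also alternate; but it has [z] in both [liz] and [lizɔ].
The alternation reflects intervocalic spirantization: voiced stops become fricatives between vowels. /d/ is underlying.

/d/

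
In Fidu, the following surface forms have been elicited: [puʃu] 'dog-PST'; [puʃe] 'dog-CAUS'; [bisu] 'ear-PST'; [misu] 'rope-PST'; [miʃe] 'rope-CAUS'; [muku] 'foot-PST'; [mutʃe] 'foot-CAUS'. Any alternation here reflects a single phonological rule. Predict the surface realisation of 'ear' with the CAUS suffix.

In [misu] and [miʃe] the final segment of 'rope' alternates: [s] ~ [ʃ].
The stem 'dog' ([puʃu], [puʃe]) shows [ʃ] unchanged in both environments, so [ʃ] cannot be basic with [s] derived before the PST suffix.
The underlying segment must be /s/; /k/ and /s/ become palato-alveolar [tʃ] and [ʃ] before a front vowel, yielding [ʃ] there.
The one attested form of 'ear', [bisu], shows underlying /bis/. Applying the same rule before a front vowel gives [biʃe].

[biʃe]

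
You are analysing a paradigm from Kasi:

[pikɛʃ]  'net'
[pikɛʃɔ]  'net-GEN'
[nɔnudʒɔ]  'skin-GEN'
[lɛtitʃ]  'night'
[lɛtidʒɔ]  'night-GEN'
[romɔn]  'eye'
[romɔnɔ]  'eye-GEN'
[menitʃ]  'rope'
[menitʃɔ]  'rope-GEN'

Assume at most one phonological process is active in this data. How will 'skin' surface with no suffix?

[nɔnutʃ]

'night' shows [tʃ] ~ [dʒ] at the end of the stem ([lɛtitʃ] vs [lɛtidʒɔ]).
But 'rope' keeps [tʃ] in both environments ([menitʃ], [menitʃɔ]), so there is no rule changing /tʃ/ to [dʒ] before the GEN suffix.
The alternation reflects word-final obstruent devoicing: voiced obstruents become voiceless word-finally. /dʒ/ is underlying.
The one attested form of 'skin', [nɔnudʒɔ], shows underlying /nɔnudʒ/. Applying the same rule word-finally gives [nɔnutʃ].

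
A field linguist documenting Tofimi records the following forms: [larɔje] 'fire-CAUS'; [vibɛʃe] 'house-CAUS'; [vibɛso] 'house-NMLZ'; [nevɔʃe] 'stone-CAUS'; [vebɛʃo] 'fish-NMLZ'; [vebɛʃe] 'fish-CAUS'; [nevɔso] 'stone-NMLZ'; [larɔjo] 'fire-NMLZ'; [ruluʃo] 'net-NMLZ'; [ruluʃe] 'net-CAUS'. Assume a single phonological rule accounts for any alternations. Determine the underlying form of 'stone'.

/nevɔs/

'stone' shows [s] ~ [ʃ] at the end of the stem ([nevɔso] vs [nevɔʃe]).
But 'fish' keeps [ʃ] in both environments ([vebɛʃo], [vebɛʃe]), so there is no rule changing /ʃ/ to [s] before the NMLZ suffix.
The alternation reflects palatalization before a front vowel: /s/ becomes palato-alveolar [ʃ] before a front vowel. /s/ is underlying.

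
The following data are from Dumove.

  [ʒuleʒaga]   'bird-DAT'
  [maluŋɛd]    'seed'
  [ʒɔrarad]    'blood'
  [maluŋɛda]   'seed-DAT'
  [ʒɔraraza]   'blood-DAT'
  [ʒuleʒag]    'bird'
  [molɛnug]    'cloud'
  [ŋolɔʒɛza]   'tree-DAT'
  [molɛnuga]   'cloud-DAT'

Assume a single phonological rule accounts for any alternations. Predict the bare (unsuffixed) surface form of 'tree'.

The root 'blood' surfaces as [ʒɔraraza] and [ʒɔrarad], with a stem-final [z] ~ [d] alternation.
If /d/ were underlying and a rule turned it into [z] before the DAT suffix, 'seed' would also alternate; but it has [d] in both [maluŋɛda] and [maluŋɛd].
So /z/ is underlying, and a rule of word-final hardening — voiced fricatives become stops word-finally — gives [d].
The one attested form of 'tree', [ŋolɔʒɛza], shows underlying /ŋolɔʒɛz/. Applying the same rule word-finally gives [ŋolɔʒɛd].

[ŋolɔʒɛd]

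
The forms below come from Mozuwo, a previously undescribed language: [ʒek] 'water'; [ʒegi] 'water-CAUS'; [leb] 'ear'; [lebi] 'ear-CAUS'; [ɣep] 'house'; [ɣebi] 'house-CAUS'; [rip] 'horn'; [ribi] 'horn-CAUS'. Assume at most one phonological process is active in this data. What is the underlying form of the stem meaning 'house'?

/ɣep/

In [ɣep] and [ɣebi] the final segment of 'house' alternates: [p] ~ [b].
Compare 'ear', with invariant [b] in [leb] and [lebi]: an analysis with underlying /b/ and a rule producing [p] in isolation would wrongly predict alternation here too.
The underlying segment must be /p/; voiceless stops become voiced between vowels, yielding [b] there.
Hence 'house' is /ɣep/ underlyingly.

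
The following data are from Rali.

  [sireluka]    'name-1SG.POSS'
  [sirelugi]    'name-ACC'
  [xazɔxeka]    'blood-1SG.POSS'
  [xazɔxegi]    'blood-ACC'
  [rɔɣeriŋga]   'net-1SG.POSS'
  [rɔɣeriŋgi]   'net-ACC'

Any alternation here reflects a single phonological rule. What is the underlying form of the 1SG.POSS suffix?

/-ka/

The 1SG.POSS morpheme has two allomorphs, [-ga] and [-ka].
The ACC suffix, which begins with [g], is invariant after every stem; so [g] is not altered by any rule here.
So the underlying form is /-ka/, and voiceless stops become voiced after a nasal.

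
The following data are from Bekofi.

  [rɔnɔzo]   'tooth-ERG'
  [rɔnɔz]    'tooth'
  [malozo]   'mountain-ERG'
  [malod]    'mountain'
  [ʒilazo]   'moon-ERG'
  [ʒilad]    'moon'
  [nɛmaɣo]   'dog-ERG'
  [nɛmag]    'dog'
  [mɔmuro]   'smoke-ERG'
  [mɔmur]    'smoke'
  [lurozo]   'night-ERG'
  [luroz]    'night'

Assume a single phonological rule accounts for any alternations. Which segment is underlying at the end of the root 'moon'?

/d/

The root 'moon' surfaces as [ʒilazo] and [ʒilad], with a stem-final [z] ~ [d] alternation.
If /z/ were underlying and a rule turned it into [d] in isolation, 'night' would also alternate; but it has [z] in both [lurozo] and [luroz].
So /d/ is underlying, and a rule of intervocalic spirantization — voiced stops become fricatives between vowels — gives [z].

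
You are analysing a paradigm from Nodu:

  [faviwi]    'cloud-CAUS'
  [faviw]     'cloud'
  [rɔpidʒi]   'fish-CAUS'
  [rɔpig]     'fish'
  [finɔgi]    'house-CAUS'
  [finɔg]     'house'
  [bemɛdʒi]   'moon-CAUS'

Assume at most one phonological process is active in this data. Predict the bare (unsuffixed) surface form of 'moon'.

[bemɛg]

In [rɔpidʒi] and [rɔpig] the final segment of 'fish' alternates: [dʒ] ~ [g].
Compare 'house', with invariant [g] in [finɔgi] and [finɔg]: an analysis with underlying /g/ and a rule producing [dʒ] before the CAUS suffix would wrongly predict alternation here too.
So /dʒ/ is underlying, and a rule of depalatalization — palato-alveolar /dʒ/ becomes [g] when no front vowel follows — gives [g].
From [bemɛdʒi] the stem 'moon' is /bemɛdʒ/; when no front vowel follows this yields [bemɛg].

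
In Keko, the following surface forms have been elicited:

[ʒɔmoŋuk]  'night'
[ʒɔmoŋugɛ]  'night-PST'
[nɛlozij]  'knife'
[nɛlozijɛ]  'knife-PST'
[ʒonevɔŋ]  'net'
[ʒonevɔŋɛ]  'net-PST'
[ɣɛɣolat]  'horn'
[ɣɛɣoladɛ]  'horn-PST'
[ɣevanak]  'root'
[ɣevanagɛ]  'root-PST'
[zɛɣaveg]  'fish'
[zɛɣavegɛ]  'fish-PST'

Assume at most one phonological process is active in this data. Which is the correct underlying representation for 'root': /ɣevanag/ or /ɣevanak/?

/ɣevanak/

The stem for 'root' ends in [k] in [ɣevanak] but [g] in [ɣevanagɛ].
Compare 'fish', with invariant [g] in [zɛɣaveg] and [zɛɣavegɛ]: an analysis with underlying /g/ and a rule producing [k] in isolation would wrongly predict alternation here too.
The alternation reflects intervocalic voicing: voiceless stops become voiced between vowels. /k/ is underlying.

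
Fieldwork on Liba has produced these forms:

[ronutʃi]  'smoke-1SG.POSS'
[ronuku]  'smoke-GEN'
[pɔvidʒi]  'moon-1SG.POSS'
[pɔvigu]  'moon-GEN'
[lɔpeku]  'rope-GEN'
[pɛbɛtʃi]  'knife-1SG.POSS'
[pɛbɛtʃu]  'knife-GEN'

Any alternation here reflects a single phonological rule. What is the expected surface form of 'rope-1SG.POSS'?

The root 'smoke' surfaces as [ronutʃi] and [ronuku], with a stem-final [tʃ] ~ [k] alternation.
But 'knife' keeps [tʃ] in both environments ([pɛbɛtʃi], [pɛbɛtʃu]), so there is no rule changing /tʃ/ to [k] before the GEN suffix.
So /k/ is underlying, and a rule of palatalization before a front vowel — /k/ and /g/ become palato-alveolar [tʃ] and [dʒ] before a front vowel — gives [tʃ].
From [lɔpeku] the stem 'rope' is /lɔpek/; before a front vowel this yields [lɔpetʃi].

[lɔpetʃi]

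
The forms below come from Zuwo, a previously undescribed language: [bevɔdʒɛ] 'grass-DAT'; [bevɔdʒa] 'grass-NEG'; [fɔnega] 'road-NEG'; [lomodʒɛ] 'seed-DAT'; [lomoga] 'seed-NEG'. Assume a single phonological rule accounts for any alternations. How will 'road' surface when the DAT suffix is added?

[fɔnedʒɛ]

In [lomodʒɛ] and [lomoga] the final segment of 'seed' alternates: [dʒ] ~ [g].
Compare 'grass', with invariant [dʒ] in [bevɔdʒɛ] and [bevɔdʒa]: an analysis with underlying /dʒ/ and a rule producing [g] before the NEG suffix would wrongly predict alternation here too.
The underlying segment must be /g/; /g/ becomes palato-alveolar [dʒ] before a front vowel, yielding [dʒ] there.
The one attested form of 'road', [fɔnega], shows underlying /fɔneg/. Applying the same rule before a front vowel gives [fɔnedʒɛ].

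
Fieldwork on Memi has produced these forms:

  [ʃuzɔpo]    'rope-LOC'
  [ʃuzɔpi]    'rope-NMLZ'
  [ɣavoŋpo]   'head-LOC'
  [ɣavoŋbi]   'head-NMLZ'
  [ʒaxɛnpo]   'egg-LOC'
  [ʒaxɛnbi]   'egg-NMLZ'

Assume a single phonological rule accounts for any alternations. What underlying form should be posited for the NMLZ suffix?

The NMLZ suffix surfaces as [-bi] and [-pi], depending on the final segment of the stem.
By contrast the LOC suffix keeps its initial [p] throughout — that segment must be underlying.
The NMLZ suffix is therefore /-bi/ underlyingly, with post-vocalic devoicing: voiced stops become voiceless after a vowel.

/-bi/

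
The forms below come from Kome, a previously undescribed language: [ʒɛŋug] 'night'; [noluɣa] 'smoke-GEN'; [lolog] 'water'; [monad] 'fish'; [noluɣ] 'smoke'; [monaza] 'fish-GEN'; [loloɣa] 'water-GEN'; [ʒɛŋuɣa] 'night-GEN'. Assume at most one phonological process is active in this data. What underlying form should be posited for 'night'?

/ʒɛŋug/

The stem for 'night' ends in [ɣ] in [ʒɛŋuɣa] but [g] in [ʒɛŋug].
If /ɣ/ were underlying and a rule turned it into [g] in isolation, 'smoke' would also alternate; but it has [ɣ] in both [noluɣa] and [noluɣ].
Therefore /g/ is basic and [ɣ] is derived by intervocalic spirantization (voiced stops become fricatives between vowels).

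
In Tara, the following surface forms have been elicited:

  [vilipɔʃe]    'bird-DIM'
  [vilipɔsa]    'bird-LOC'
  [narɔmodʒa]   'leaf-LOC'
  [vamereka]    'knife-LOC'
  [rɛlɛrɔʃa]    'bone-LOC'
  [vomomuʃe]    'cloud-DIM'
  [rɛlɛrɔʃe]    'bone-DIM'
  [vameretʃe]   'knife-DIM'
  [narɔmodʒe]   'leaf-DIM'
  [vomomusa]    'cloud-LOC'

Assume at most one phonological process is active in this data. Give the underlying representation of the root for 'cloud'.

The root 'cloud' surfaces as [vomomusa] and [vomomuʃe], with a stem-final [s] ~ [ʃ] alternation.
The stem 'bone' ([rɛlɛrɔʃa], [rɛlɛrɔʃe]) shows [ʃ] unchanged in both environments, so [ʃ] cannot be basic with [s] derived before the LOC suffix.
The alternation reflects palatalization before a front vowel: /k/ and /s/ become palato-alveolar [tʃ] and [ʃ] before a front vowel. /s/ is underlying.
Hence 'cloud' is /vomomus/ underlyingly.

/vomomus/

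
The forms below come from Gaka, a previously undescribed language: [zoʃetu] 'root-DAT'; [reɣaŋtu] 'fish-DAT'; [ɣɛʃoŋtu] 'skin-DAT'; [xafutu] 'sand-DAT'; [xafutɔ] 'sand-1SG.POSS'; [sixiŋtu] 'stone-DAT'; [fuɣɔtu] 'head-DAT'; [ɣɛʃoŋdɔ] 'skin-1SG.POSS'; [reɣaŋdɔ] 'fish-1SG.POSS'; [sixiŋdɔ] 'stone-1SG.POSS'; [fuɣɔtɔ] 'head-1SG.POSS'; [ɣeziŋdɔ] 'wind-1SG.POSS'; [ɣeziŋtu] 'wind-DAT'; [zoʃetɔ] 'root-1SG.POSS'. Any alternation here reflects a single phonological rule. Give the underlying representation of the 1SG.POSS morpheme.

The 1SG.POSS morpheme has two allomorphs, [-dɔ] and [-tɔ].
By contrast the DAT suffix keeps its initial [t] throughout — that segment must be underlying.
So the underlying form is /-dɔ/, and voiced stops become voiceless after a vowel.

/-dɔ/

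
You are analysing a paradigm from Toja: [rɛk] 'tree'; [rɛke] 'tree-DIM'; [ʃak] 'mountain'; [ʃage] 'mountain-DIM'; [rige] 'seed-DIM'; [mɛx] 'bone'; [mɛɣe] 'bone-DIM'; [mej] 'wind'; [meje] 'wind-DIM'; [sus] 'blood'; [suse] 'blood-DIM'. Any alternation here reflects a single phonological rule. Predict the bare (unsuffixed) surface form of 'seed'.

The stem for 'mountain' ends in [k] in [ʃak] but [g] in [ʃage].
The stem 'tree' ([rɛk], [rɛke]) shows [k] unchanged in both environments, so [k] cannot be basic with [g] derived before the DIM suffix.
The alternation reflects word-final obstruent devoicing: voiced obstruents become voiceless word-finally. /g/ is underlying.
From [rige] the stem 'seed' is /rig/; word-finally this yields [rik].

[rik]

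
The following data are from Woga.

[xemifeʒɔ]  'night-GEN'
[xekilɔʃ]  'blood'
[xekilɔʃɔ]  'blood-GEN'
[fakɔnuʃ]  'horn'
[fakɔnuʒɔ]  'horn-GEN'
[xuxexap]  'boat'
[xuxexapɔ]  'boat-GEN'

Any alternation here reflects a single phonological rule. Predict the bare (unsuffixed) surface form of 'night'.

[xemifeʃ]

'horn' shows [ʃ] ~ [ʒ] at the end of the stem ([fakɔnuʃ] vs [fakɔnuʒɔ]).
But 'blood' keeps [ʃ] in both environments ([xekilɔʃ], [xekilɔʃɔ]), so there is no rule changing /ʃ/ to [ʒ] before the GEN suffix.
The underlying segment must be /ʒ/; voiced obstruents become voiceless word-finally, yielding [ʃ] there.
The one attested form of 'night', [xemifeʒɔ], shows underlying /xemifeʒ/. Applying the same rule word-finally gives [xemifeʃ].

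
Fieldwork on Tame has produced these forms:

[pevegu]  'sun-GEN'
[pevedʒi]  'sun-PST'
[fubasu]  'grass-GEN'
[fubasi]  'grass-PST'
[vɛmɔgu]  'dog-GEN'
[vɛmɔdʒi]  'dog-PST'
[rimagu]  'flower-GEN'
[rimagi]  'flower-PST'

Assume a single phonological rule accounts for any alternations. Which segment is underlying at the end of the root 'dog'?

'dog' shows [g] ~ [dʒ] at the end of the stem ([vɛmɔgu] vs [vɛmɔdʒi]).
But 'flower' keeps [g] in both environments ([rimagu], [rimagi]), so there is no rule changing /g/ to [dʒ] before the PST suffix.
The alternation reflects depalatalization: palato-alveolar /dʒ/ becomes [g] when no front vowel follows. /dʒ/ is underlying.

/dʒ/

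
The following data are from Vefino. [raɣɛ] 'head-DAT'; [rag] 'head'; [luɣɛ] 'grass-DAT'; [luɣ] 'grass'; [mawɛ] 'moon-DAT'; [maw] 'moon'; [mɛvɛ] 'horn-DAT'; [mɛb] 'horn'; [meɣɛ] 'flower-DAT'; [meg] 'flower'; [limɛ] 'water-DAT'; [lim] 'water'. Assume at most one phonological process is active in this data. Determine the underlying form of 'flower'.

/meg/

In [meɣɛ] and [meg] the final segment of 'flower' alternates: [ɣ] ~ [g].
The stem 'grass' ([luɣɛ], [luɣ]) shows [ɣ] unchanged in both environments, so [ɣ] cannot be basic with [g] derived in isolation.
The underlying segment must be /g/; voiced stops become fricatives between vowels, yielding [ɣ] there.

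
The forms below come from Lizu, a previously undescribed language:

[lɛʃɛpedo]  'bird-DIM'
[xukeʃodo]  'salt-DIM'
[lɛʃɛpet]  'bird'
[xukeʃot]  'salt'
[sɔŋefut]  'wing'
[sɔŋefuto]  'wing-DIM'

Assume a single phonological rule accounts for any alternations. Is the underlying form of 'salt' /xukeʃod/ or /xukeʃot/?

'salt' shows [t] ~ [d] at the end of the stem ([xukeʃot] vs [xukeʃodo]).
If /t/ were underlying and a rule turned it into [d] before the DIM suffix, 'wing' would also alternate; but it has [t] in both [sɔŋefut] and [sɔŋefuto].
The underlying segment must be /d/; voiced obstruents become voiceless word-finally, yielding [t] there.

/xukeʃod/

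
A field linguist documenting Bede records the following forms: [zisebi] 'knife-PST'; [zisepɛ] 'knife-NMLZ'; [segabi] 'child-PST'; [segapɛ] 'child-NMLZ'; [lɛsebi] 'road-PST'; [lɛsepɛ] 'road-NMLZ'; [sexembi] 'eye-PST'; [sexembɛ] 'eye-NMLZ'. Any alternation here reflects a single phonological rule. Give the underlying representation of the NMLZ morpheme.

/-pɛ/

The NMLZ suffix surfaces as [-bɛ] and [-pɛ], depending on the final segment of the stem.
By contrast the PST suffix keeps its initial [b] throughout — that segment must be underlying.
So the underlying form is /-pɛ/, and voiceless stops become voiced after a nasal.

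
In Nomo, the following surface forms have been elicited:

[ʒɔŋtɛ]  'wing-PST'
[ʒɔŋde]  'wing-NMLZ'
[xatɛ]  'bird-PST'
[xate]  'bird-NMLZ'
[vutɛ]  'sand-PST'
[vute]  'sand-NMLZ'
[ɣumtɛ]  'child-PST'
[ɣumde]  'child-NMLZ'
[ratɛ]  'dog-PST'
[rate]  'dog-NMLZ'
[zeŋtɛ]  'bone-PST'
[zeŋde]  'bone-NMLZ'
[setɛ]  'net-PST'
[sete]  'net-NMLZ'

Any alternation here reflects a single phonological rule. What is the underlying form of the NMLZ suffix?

/-de/

The NMLZ suffix surfaces as [-de] and [-te], depending on the final segment of the stem.
The PST suffix, which begins with [t], is invariant after every stem; so [t] is not altered by any rule here.
The NMLZ suffix is therefore /-de/ underlyingly, with post-vocalic devoicing: voiced stops become voiceless after a vowel.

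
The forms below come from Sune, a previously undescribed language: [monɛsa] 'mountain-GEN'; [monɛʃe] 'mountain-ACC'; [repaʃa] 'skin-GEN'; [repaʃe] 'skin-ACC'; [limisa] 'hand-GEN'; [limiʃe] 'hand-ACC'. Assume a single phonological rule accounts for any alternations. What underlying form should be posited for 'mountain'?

/monɛs/

'mountain' shows [s] ~ [ʃ] at the end of the stem ([monɛsa] vs [monɛʃe]).
Compare 'skin', with invariant [ʃ] in [repaʃa] and [repaʃe]: an analysis with underlying /ʃ/ and a rule producing [s] before the GEN suffix would wrongly predict alternation here too.
The alternation reflects palatalization before a front vowel: /s/ becomes palato-alveolar [ʃ] before a front vowel. /s/ is underlying.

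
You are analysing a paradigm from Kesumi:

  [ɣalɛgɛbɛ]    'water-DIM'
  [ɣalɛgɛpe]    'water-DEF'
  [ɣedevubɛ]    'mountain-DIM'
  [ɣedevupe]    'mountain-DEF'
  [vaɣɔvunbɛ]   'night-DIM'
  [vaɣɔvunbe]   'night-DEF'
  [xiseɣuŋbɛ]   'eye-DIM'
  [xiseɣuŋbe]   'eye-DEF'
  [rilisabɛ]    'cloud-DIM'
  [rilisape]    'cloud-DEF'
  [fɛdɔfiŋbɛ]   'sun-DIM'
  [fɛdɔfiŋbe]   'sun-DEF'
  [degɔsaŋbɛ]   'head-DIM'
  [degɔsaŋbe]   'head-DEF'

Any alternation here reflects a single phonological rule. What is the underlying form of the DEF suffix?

The DEF morpheme has two allomorphs, [-be] and [-pe].
By contrast the DIM suffix keeps its initial [b] throughout — that segment must be underlying.
So the underlying form is /-pe/, and voiceless stops become voiced after a nasal.

/-pe/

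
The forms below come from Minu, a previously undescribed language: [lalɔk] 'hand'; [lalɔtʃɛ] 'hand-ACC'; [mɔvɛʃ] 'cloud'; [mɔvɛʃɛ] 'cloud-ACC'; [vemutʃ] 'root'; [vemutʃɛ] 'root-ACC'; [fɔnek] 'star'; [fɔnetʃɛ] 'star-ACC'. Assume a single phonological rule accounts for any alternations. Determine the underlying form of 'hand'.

In [lalɔk] and [lalɔtʃɛ] the final segment of 'hand' alternates: [k] ~ [tʃ].
If /tʃ/ were underlying and a rule turned it into [k] in isolation, 'root' would also alternate; but it has [tʃ] in both [vemutʃ] and [vemutʃɛ].
Therefore /k/ is basic and [tʃ] is derived by palatalization before a front vowel (/k/ becomes palato-alveolar [tʃ] before a front vowel).

/lalɔk/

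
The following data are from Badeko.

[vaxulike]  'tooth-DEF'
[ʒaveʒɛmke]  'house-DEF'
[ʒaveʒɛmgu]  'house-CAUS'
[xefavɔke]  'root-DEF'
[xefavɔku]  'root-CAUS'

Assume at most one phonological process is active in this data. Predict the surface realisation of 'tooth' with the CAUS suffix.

The CAUS morpheme has two allomorphs, [-gu] and [-ku].
By contrast the DEF suffix keeps its initial [k] throughout — that segment must be underlying.
So the underlying form is /-gu/, and voiced stops become voiceless after a vowel.
After 'tooth', which ends in a vowel, the suffix surfaces as [-ku], giving [vaxuliku].

[vaxuliku]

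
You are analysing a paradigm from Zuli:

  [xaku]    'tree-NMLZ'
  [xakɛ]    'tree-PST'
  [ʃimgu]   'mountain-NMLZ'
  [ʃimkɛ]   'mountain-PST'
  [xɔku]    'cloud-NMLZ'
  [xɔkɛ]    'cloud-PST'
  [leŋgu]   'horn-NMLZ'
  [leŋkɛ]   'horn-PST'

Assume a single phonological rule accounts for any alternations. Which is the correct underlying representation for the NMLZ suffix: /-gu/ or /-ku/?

The NMLZ morpheme has two allomorphs, [-gu] and [-ku].
The PST suffix, which begins with [k], is invariant after every stem; so [k] is not altered by any rule here.
So the underlying form is /-gu/, and voiced stops become voiceless after a vowel.

/-gu/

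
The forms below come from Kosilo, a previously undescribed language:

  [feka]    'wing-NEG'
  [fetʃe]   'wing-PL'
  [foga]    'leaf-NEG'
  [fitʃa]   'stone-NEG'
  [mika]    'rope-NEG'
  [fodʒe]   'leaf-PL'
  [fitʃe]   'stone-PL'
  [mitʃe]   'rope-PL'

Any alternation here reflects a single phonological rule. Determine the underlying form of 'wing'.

/fek/

'wing' shows [k] ~ [tʃ] at the end of the stem ([feka] vs [fetʃe]).
The stem 'stone' ([fitʃa], [fitʃe]) shows [tʃ] unchanged in both environments, so [tʃ] cannot be basic with [k] derived before the NEG suffix.
The alternation reflects palatalization before a front vowel: /k/ and /g/ become palato-alveolar [tʃ] and [dʒ] before a front vowel. /k/ is underlying.
So 'wing' = /fek/.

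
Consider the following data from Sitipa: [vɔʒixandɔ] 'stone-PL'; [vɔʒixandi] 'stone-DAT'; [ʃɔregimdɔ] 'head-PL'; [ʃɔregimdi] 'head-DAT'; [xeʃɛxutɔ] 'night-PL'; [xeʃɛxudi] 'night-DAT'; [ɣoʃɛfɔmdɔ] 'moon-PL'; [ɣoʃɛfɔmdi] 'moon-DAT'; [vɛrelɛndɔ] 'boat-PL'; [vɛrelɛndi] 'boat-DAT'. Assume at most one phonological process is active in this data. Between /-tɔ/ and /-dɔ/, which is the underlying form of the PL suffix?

/-tɔ/

The PL morpheme has two allomorphs, [-dɔ] and [-tɔ].
By contrast the DAT suffix keeps its initial [d] throughout — that segment must be underlying.
So the underlying form is /-tɔ/, and voiceless stops become voiced after a nasal.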